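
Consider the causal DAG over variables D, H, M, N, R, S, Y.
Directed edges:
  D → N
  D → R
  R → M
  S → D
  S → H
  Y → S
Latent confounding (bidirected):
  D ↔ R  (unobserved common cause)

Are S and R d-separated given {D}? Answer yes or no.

Bayes-Ball from S | {D} reaches {H,M,R,Y}.
R ∈ reach(S|{D}) ⇒ S ⊥̸ R | {D}.

No — S and R are d-connected given {D}.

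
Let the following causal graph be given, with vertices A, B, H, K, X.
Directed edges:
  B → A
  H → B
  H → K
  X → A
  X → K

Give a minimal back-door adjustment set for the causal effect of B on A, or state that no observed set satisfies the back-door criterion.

desc(B)\{B}={A}; candidates ⊆ {H,K,X}.
∅: B⊥A given ∅ in G with B→· removed — back-door holds.

B→A: minimal back-door set ∅.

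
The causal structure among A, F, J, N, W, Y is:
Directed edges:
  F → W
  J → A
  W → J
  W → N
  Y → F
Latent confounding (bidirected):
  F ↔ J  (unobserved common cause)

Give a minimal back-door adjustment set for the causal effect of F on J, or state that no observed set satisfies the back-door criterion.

desc(F)\{F}={A,J,N,W}; candidates ⊆ {Y}.
F↔J: latent back-door arc(s) into F.
size 0: {}; under {} F still reaches {A,J,Y} ∋ J.
size 1: {Y}; under {Y} F still reaches {A,J} ∋ J.
F↔J cannot be blocked by any observed set — no back-door set.

F→J: no observed back-door set.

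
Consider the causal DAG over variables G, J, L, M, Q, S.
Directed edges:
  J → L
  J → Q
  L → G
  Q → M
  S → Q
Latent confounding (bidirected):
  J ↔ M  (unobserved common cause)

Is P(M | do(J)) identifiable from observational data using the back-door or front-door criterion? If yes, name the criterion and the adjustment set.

P(M|do(J)): frontdoor, adjust for {Q}.

desc(J)\{J}={G,L,M,Q}; candidates ⊆ {S}.
J↔M: latent back-door arc(s) into J.
size 0: {}; under {} J still reaches {M} ∋ M.
size 1: {S}; under {S} J still reaches {M} ∋ M.
J↔M cannot be blocked by any observed set — no back-door set.
{Q}: (i) intercepts every directed J→M path; (ii) no back-door J→{Q}; (iii) {J} blocks every back-door {Q}→M. Front-door holds.
P(M|do(J)) = Σ_{Q} P(Q|J) Σ_{J'} P(M|Q,J')P(J').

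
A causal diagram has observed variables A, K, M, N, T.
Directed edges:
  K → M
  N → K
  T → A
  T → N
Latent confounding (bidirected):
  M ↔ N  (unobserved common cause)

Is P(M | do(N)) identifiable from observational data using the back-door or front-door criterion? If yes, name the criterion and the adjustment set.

P(M|do(N)): frontdoor, adjust for {K}.

desc(N)\{N}={K,M}; candidates ⊆ {A,T}.
N↔M: latent back-door arc(s) into N.
size 0: {}; under {} N still reaches {A,M,T} ∋ M.
size 1: {A}, {T}; under {A} N still reaches {M,T} ∋ M.
size 2: {A,T}; under {A,T} N still reaches {M} ∋ M.
N↔M cannot be blocked by any observed set — no back-door set.
{K}: (i) intercepts every directed N→M path; (ii) no back-door N→{K}; (iii) {N} blocks every back-door {K}→M. Front-door holds.
P(M|do(N)) = Σ_{K} P(K|N) Σ_{N'} P(M|K,N')P(N').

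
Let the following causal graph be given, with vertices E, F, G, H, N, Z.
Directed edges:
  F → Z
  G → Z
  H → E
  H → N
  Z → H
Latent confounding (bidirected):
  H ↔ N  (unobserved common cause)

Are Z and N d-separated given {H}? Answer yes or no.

Bayes-Ball from Z | {H} reaches {F,G,N}.
N ∈ reach(Z|{H}) ⇒ Z ⊥̸ N | {H}.

No — Z and N are d-connected given {H}.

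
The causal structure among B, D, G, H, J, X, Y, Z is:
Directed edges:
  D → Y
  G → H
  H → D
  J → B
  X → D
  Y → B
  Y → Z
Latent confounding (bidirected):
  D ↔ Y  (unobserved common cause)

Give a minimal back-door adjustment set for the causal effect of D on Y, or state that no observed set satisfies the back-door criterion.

desc(D)\{D}={B,Y,Z}; candidates ⊆ {G,H,J,X}.
D↔Y: latent back-door arc(s) into D.
size 0: {}; under {} D still reaches {B,G,H,X,Y,Z} ∋ Y.
size 1: {G}, {H}, {J} …(+1); under {G} D still reaches {B,H,X,Y,Z} ∋ Y.
size 2: {G,H}, {G,J}, {G,X} …(+3); under {G,H} D still reaches {B,X,Y,Z} ∋ Y.
D↔Y cannot be blocked by any observed set — no back-door set.

D→Y: no observed back-door set.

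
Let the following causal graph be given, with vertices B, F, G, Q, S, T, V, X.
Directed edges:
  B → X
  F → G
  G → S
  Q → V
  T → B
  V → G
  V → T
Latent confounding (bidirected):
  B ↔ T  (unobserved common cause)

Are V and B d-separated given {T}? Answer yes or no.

Bayes-Ball from V | {T} reaches {B,G,Q,S,X}.
B ∈ reach(V|{T}) ⇒ V ⊥̸ B | {T}.

No — V and B are d-connected given {T}.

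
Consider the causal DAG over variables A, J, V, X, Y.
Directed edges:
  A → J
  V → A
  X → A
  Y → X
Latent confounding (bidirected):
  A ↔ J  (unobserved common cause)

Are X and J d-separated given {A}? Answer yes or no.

Bayes-Ball from X | {A} reaches {J,V,Y}.
J ∈ reach(X|{A}) ⇒ X ⊥̸ J | {A}.

No — X and J are d-connected given {A}.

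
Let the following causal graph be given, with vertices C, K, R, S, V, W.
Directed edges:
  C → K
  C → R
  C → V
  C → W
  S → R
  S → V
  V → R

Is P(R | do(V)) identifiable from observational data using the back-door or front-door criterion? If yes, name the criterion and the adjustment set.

P(R|do(V)): backdoor, adjust for {C, S}.

desc(V)\{V}={R}; candidates ⊆ {C,K,S,W}.
size 0: {}; under {} V still reaches {C,K,R,S,W} ∋ R.
size 1: {C}, {K}, {S} …(+1); under {C} V still reaches {R,S} ∋ R.
{C,S}: V⊥R given {C,S} in G with V→· removed — back-door holds.
P(R|do(V)) = Σ_{C,S} P(R|V,C,S)·P(C,S).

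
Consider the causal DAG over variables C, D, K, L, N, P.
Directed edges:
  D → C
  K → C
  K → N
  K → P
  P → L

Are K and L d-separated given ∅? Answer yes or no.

No — K and L are d-connected given ∅.

Bayes-Ball from K | ∅ reaches {C,L,N,P}.
L ∈ reach(K|∅) ⇒ K ⊥̸ L | ∅.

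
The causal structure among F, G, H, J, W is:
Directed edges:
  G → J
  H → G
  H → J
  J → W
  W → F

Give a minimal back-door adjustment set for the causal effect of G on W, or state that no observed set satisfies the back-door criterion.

desc(G)\{G}={F,J,W}; candidates ⊆ {H}.
size 0: {}; under {} G still reaches {F,H,J,W} ∋ W.
{H}: G⊥W given {H} in G with G→· removed — back-door holds.

G→W: minimal back-door set {H}.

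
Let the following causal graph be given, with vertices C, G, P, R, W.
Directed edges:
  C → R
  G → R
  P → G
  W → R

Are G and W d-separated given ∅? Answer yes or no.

Bayes-Ball from G | ∅ reaches {P,R}.
W ∉ reach(G|∅) ⇒ G ⊥ W | ∅.

Yes — G ⊥ W | ∅.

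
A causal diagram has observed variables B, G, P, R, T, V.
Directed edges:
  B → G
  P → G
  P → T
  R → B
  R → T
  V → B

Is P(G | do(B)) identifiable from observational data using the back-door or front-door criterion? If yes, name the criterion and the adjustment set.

P(G|do(B)): backdoor, adjust for ∅.

desc(B)\{B}={G}; candidates ⊆ {P,R,T,V}.
∅: B⊥G given ∅ in G with B→· removed — back-door holds.
P(G|do(B)) = P(G|B) — no adjustment needed.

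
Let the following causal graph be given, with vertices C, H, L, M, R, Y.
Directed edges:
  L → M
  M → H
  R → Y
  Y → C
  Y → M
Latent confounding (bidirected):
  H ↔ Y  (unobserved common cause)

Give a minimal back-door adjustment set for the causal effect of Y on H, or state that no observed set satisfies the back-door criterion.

desc(Y)\{Y}={C,H,M}; candidates ⊆ {L,R}.
Y↔H: latent back-door arc(s) into Y.
size 0: {}; under {} Y still reaches {H,R} ∋ H.
size 1: {L}, {R}; under {L} Y still reaches {H,R} ∋ H.
size 2: {L,R}; under {L,R} Y still reaches {H} ∋ H.
Y↔H cannot be blocked by any observed set — no back-door set.

Y→H: no observed back-door set.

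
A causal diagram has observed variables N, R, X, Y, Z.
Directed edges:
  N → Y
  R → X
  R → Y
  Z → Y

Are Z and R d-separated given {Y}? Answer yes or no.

No — Z and R are d-connected given {Y}.

Bayes-Ball from Z | {Y} reaches {N,R,X}.
R ∈ reach(Z|{Y}) ⇒ Z ⊥̸ R | {Y}.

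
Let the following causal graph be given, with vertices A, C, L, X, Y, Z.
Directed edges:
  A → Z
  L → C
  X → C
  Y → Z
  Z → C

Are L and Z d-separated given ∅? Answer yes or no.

Yes — L ⊥ Z | ∅.

Bayes-Ball from L | ∅ reaches {C}.
Z ∉ reach(L|∅) ⇒ L ⊥ Z | ∅.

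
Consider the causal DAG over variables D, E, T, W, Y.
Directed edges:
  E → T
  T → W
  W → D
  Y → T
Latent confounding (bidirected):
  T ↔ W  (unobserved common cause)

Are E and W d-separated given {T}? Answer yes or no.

No — E and W are d-connected given {T}.

Bayes-Ball from E | {T} reaches {D,W,Y}.
W ∈ reach(E|{T}) ⇒ E ⊥̸ W | {T}.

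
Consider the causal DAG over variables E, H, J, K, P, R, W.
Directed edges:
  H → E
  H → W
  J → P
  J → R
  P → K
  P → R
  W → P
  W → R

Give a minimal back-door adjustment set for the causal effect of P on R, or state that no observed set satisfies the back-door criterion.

P→R: minimal back-door set {J, W}.

desc(P)\{P}={K,R}; candidates ⊆ {E,H,J,W}.
size 0: {}; under {} P still reaches {E,H,J,R,W} ∋ R.
size 1: {E}, {H}, {J} …(+1); under {E} P still reaches {H,J,R,W} ∋ R.
{J,W}: P⊥R given {J,W} in G with P→· removed — back-door holds.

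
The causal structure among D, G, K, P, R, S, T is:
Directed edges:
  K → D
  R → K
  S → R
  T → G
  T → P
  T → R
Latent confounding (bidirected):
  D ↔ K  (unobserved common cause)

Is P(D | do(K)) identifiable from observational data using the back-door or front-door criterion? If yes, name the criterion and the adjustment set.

desc(K)\{K}={D}; candidates ⊆ {G,P,R,S,T}.
K↔D: latent back-door arc(s) into K.
size 0: {}; under {} K still reaches {D,G,P,R,S,T} ∋ D.
size 1: {G}, {P}, {R} …(+2); under {G} K still reaches {D,P,R,S,T} ∋ D.
size 2: {G,P}, {G,R}, {G,S} …(+7); under {G,P} K still reaches {D,R,S,T} ∋ D.
K↔D cannot be blocked by any observed set — no back-door set.
No mediator lies on a directed K→…→D path.
Neither criterion identifies P(D|do(K)) in this graph.

P(D|do(K)): not identifiable (no BD/FD set).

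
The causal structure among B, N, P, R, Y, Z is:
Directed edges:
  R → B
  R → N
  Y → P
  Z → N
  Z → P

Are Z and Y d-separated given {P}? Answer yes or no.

No — Z and Y are d-connected given {P}.

Bayes-Ball from Z | {P} reaches {N,Y}.
Y ∈ reach(Z|{P}) ⇒ Z ⊥̸ Y | {P}.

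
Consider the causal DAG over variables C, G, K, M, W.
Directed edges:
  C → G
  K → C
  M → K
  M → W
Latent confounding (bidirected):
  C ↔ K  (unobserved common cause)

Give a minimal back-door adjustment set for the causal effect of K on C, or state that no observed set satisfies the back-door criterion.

desc(K)\{K}={C,G}; candidates ⊆ {M,W}.
K↔C: latent back-door arc(s) into K.
size 0: {}; under {} K still reaches {C,G,M,W} ∋ C.
size 1: {M}, {W}; under {M} K still reaches {C,G} ∋ C.
size 2: {M,W}; under {M,W} K still reaches {C,G} ∋ C.
K↔C cannot be blocked by any observed set — no back-door set.

K→C: no observed back-door set.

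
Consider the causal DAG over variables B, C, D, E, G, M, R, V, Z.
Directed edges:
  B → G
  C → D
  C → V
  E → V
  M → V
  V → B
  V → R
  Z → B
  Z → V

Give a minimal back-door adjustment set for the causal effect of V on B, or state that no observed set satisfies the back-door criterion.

desc(V)\{V}={B,G,R}; candidates ⊆ {C,D,E,M,Z}.
size 0: {}; under {} V still reaches {B,C,D,E,G,M,Z} ∋ B.
{Z}: V⊥B given {Z} in G with V→· removed — back-door holds.

V→B: minimal back-door set {Z}.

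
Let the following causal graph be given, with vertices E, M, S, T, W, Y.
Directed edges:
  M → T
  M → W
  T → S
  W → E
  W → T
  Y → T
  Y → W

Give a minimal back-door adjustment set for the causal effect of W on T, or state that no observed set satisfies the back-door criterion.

W→T: minimal back-door set {M, Y}.

desc(W)\{W}={E,S,T}; candidates ⊆ {M,Y}.
size 0: {}; under {} W still reaches {M,S,T,Y} ∋ T.
size 1: {M}, {Y}; under {M} W still reaches {S,T,Y} ∋ T.
{M,Y}: W⊥T given {M,Y} in G with W→· removed — back-door holds.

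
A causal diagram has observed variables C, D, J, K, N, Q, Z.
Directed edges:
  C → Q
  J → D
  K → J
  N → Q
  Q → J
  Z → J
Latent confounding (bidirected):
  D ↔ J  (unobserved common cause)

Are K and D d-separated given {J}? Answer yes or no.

No — K and D are d-connected given {J}.

Bayes-Ball from K | {J} reaches {C,D,N,Q,Z}.
D ∈ reach(K|{J}) ⇒ K ⊥̸ D | {J}.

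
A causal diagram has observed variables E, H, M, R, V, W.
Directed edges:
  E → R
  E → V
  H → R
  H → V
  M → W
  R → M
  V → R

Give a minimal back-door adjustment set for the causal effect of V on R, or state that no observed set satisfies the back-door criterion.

desc(V)\{V}={M,R,W}; candidates ⊆ {E,H}.
size 0: {}; under {} V still reaches {E,H,M,R,W} ∋ R.
size 1: {E}, {H}; under {E} V still reaches {H,M,R,W} ∋ R.
{E,H}: V⊥R given {E,H} in G with V→· removed — back-door holds.

V→R: minimal back-door set {E, H}.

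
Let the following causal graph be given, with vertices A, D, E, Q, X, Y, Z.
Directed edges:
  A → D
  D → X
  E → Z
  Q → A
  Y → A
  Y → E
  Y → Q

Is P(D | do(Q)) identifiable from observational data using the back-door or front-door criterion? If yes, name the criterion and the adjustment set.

desc(Q)\{Q}={A,D,X}; candidates ⊆ {E,Y,Z}.
size 0: {}; under {} Q still reaches {A,D,E,X,Y,Z} ∋ D.
{Y}: Q⊥D given {Y} in G with Q→· removed — back-door holds.
P(D|do(Q)) = Σ_{Y} P(D|Q,Y)·P(Y).

P(D|do(Q)): backdoor, adjust for {Y}.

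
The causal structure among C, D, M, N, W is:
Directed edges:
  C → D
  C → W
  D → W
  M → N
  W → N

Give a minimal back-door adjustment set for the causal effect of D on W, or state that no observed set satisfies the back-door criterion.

desc(D)\{D}={N,W}; candidates ⊆ {C,M}.
size 0: {}; under {} D still reaches {C,N,W} ∋ W.
{C}: D⊥W given {C} in G with D→· removed — back-door holds.

D→W: minimal back-door set {C}.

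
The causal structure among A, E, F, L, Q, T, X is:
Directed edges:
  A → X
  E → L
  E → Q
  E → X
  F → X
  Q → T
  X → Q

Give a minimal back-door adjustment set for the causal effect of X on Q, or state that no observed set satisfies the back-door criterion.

X→Q: minimal back-door set {E}.

desc(X)\{X}={Q,T}; candidates ⊆ {A,E,F,L}.
size 0: {}; under {} X still reaches {A,E,F,L,Q,T} ∋ Q.
{E}: X⊥Q given {E} in G with X→· removed — back-door holds.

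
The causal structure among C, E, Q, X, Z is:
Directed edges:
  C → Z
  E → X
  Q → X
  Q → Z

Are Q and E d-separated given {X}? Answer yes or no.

Bayes-Ball from Q | {X} reaches {E,Z}.
E ∈ reach(Q|{X}) ⇒ Q ⊥̸ E | {X}.

No — Q and E are d-connected given {X}.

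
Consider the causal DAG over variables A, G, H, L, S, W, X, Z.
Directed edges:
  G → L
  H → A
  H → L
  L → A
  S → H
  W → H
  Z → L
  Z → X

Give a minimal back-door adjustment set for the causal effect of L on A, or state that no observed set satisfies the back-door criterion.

desc(L)\{L}={A}; candidates ⊆ {G,H,S,W,X,Z}.
size 0: {}; under {} L still reaches {A,G,H,S,W,X,Z} ∋ A.
{H}: L⊥A given {H} in G with L→· removed — back-door holds.

L→A: minimal back-door set {H}.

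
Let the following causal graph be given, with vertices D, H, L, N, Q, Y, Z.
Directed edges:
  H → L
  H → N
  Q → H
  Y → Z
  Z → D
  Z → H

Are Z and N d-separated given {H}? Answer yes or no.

Bayes-Ball from Z | {H} reaches {D,Q,Y}.
N ∉ reach(Z|{H}) ⇒ Z ⊥ N | {H}.

Yes — Z ⊥ N | {H}.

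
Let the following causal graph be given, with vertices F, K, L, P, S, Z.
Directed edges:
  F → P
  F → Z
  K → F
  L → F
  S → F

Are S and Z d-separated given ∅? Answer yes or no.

Bayes-Ball from S | ∅ reaches {F,P,Z}.
Z ∈ reach(S|∅) ⇒ S ⊥̸ Z | ∅.

No — S and Z are d-connected given ∅.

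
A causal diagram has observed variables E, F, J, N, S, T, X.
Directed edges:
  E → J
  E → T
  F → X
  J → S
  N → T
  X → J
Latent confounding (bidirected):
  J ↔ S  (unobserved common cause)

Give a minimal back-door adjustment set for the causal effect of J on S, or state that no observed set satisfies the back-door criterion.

J→S: no observed back-door set.

desc(J)\{J}={S}; candidates ⊆ {E,F,N,T,X}.
J↔S: latent back-door arc(s) into J.
size 0: {}; under {} J still reaches {E,F,S,T,X} ∋ S.
size 1: {E}, {F}, {N} …(+2); under {E} J still reaches {F,S,X} ∋ S.
size 2: {E,F}, {E,N}, {E,T} …(+7); under {E,F} J still reaches {S,X} ∋ S.
J↔S cannot be blocked by any observed set — no back-door set.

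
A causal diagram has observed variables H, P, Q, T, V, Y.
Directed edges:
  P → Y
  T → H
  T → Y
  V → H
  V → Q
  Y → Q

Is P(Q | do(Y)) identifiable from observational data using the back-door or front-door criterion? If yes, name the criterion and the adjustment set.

desc(Y)\{Y}={Q}; candidates ⊆ {H,P,T,V}.
∅: Y⊥Q given ∅ in G with Y→· removed — back-door holds.
P(Q|do(Y)) = P(Q|Y) — no adjustment needed.

P(Q|do(Y)): backdoor, adjust for ∅.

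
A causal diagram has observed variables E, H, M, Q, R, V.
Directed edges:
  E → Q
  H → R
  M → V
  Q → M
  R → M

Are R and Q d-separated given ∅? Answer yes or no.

Bayes-Ball from R | ∅ reaches {H,M,V}.
Q ∉ reach(R|∅) ⇒ R ⊥ Q | ∅.

Yes — R ⊥ Q | ∅.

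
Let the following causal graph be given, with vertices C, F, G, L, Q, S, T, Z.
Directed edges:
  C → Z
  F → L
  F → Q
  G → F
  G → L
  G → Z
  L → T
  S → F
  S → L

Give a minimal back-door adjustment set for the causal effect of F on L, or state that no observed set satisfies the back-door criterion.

desc(F)\{F}={L,Q,T}; candidates ⊆ {C,G,S,Z}.
size 0: {}; under {} F still reaches {G,L,S,T,Z} ∋ L.
size 1: {C}, {G}, {S} …(+1); under {C} F still reaches {G,L,S,T,Z} ∋ L.
{G,S}: F⊥L given {G,S} in G with F→· removed — back-door holds.

F→L: minimal back-door set {G, S}.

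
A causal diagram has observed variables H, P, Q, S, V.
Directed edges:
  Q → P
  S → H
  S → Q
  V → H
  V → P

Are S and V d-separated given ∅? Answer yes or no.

Yes — S ⊥ V | ∅.

Bayes-Ball from S | ∅ reaches {H,P,Q}.
V ∉ reach(S|∅) ⇒ S ⊥ V | ∅.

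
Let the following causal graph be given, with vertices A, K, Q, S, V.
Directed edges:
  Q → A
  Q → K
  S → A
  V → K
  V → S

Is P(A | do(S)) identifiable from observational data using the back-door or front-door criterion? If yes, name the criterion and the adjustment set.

P(A|do(S)): backdoor, adjust for ∅.

desc(S)\{S}={A}; candidates ⊆ {K,Q,V}.
∅: S⊥A given ∅ in G with S→· removed — back-door holds.
P(A|do(S)) = P(A|S) — no adjustment needed.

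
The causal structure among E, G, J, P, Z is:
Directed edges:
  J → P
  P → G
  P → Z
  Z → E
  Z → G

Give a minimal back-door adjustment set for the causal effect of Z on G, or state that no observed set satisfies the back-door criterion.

Z→G: minimal back-door set {P}.

desc(Z)\{Z}={E,G}; candidates ⊆ {J,P}.
size 0: {}; under {} Z still reaches {G,J,P} ∋ G.
{P}: Z⊥G given {P} in G with Z→· removed — back-door holds.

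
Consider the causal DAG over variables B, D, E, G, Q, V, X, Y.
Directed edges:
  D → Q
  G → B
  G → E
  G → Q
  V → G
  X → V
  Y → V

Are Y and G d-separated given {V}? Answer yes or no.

Yes — Y ⊥ G | {V}.

Bayes-Ball from Y | {V} reaches {X}.
G ∉ reach(Y|{V}) ⇒ Y ⊥ G | {V}.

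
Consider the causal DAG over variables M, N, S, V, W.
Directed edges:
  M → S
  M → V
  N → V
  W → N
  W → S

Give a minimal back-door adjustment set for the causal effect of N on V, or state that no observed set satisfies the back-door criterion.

desc(N)\{N}={V}; candidates ⊆ {M,S,W}.
∅: N⊥V given ∅ in G with N→· removed — back-door holds.

N→V: minimal back-door set ∅.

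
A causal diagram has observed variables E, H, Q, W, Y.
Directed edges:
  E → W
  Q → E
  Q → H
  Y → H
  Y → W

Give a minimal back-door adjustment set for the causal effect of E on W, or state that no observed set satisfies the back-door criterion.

desc(E)\{E}={W}; candidates ⊆ {H,Q,Y}.
∅: E⊥W given ∅ in G with E→· removed — back-door holds.

E→W: minimal back-door set ∅.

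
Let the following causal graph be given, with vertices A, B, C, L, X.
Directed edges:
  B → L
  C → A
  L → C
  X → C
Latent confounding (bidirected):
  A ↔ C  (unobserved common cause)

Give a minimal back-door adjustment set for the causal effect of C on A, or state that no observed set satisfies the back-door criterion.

desc(C)\{C}={A}; candidates ⊆ {B,L,X}.
C↔A: latent back-door arc(s) into C.
size 0: {}; under {} C still reaches {A,B,L,X} ∋ A.
size 1: {B}, {L}, {X}; under {B} C still reaches {A,L,X} ∋ A.
size 2: {B,L}, {B,X}, {L,X}; under {B,L} C still reaches {A,X} ∋ A.
C↔A cannot be blocked by any observed set — no back-door set.

C→A: no observed back-door set.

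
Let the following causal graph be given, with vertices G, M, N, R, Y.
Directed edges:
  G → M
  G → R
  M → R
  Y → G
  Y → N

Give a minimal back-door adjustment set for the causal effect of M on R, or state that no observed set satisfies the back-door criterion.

M→R: minimal back-door set {G}.

desc(M)\{M}={R}; candidates ⊆ {G,N,Y}.
size 0: {}; under {} M still reaches {G,N,R,Y} ∋ R.
{G}: M⊥R given {G} in G with M→· removed — back-door holds.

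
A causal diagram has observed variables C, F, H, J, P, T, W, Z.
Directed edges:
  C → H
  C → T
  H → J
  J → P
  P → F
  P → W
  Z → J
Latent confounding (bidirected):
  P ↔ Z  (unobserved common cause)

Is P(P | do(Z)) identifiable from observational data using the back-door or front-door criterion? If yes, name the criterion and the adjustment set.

desc(Z)\{Z}={F,J,P,W}; candidates ⊆ {C,H,T}.
Z↔P: latent back-door arc(s) into Z.
size 0: {}; under {} Z still reaches {F,P,W} ∋ P.
size 1: {C}, {H}, {T}; under {C} Z still reaches {F,P,W} ∋ P.
size 2: {C,H}, {C,T}, {H,T}; under {C,H} Z still reaches {F,P,W} ∋ P.
Z↔P cannot be blocked by any observed set — no back-door set.
{J}: (i) intercepts every directed Z→P path; (ii) no back-door Z→{J}; (iii) {Z} blocks every back-door {J}→P. Front-door holds.
P(P|do(Z)) = Σ_{J} P(J|Z) Σ_{Z'} P(P|J,Z')P(Z').

P(P|do(Z)): frontdoor, adjust for {J}.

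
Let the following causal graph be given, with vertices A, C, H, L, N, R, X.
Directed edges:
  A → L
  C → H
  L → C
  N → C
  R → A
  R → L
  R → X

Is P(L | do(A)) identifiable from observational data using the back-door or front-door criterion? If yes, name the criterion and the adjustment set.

desc(A)\{A}={C,H,L}; candidates ⊆ {N,R,X}.
size 0: {}; under {} A still reaches {C,H,L,R,X} ∋ L.
{R}: A⊥L given {R} in G with A→· removed — back-door holds.
P(L|do(A)) = Σ_{R} P(L|A,R)·P(R).

P(L|do(A)): backdoor, adjust for {R}.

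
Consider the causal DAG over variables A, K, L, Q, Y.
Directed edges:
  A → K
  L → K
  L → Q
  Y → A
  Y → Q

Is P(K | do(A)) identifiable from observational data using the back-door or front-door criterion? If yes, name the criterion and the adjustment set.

P(K|do(A)): backdoor, adjust for ∅.

desc(A)\{A}={K}; candidates ⊆ {L,Q,Y}.
∅: A⊥K given ∅ in G with A→· removed — back-door holds.
P(K|do(A)) = P(K|A) — no adjustment needed.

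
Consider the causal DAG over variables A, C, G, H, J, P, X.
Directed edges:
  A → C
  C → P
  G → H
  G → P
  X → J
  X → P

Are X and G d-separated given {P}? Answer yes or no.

Bayes-Ball from X | {P} reaches {A,C,G,H,J}.
G ∈ reach(X|{P}) ⇒ X ⊥̸ G | {P}.

No — X and G are d-connected given {P}.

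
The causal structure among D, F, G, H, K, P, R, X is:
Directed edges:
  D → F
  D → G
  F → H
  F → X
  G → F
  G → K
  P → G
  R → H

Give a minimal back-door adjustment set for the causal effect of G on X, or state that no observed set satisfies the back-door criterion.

G→X: minimal back-door set {D}.

desc(G)\{G}={F,H,K,X}; candidates ⊆ {D,P,R}.
size 0: {}; under {} G still reaches {D,F,H,P,X} ∋ X.
{D}: G⊥X given {D} in G with G→· removed — back-door holds.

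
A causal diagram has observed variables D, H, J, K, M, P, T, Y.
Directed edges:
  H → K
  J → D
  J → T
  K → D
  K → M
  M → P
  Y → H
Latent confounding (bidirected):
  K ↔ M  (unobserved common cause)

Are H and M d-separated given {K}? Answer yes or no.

Bayes-Ball from H | {K} reaches {M,P,Y}.
M ∈ reach(H|{K}) ⇒ H ⊥̸ M | {K}.

No — H and M are d-connected given {K}.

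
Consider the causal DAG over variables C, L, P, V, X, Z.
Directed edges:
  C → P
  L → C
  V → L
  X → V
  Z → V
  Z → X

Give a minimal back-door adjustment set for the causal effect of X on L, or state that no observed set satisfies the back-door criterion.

desc(X)\{X}={C,L,P,V}; candidates ⊆ {Z}.
size 0: {}; under {} X still reaches {C,L,P,V,Z} ∋ L.
{Z}: X⊥L given {Z} in G with X→· removed — back-door holds.

X→L: minimal back-door set {Z}.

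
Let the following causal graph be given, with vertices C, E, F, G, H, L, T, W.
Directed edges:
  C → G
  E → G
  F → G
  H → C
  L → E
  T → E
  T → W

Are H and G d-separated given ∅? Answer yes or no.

No — H and G are d-connected given ∅.

Bayes-Ball from H | ∅ reaches {C,G}.
G ∈ reach(H|∅) ⇒ H ⊥̸ G | ∅.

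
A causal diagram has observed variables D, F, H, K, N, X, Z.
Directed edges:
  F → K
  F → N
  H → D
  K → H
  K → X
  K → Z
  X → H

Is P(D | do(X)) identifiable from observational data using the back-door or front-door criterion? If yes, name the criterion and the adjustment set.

P(D|do(X)): backdoor, adjust for {K}.

desc(X)\{X}={D,H}; candidates ⊆ {F,K,N,Z}.
size 0: {}; under {} X still reaches {D,F,H,K,N,Z} ∋ D.
{K}: X⊥D given {K} in G with X→· removed — back-door holds.
P(D|do(X)) = Σ_{K} P(D|X,K)·P(K).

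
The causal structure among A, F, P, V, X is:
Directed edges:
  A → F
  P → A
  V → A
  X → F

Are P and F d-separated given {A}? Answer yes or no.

Bayes-Ball from P | {A} reaches {V}.
F ∉ reach(P|{A}) ⇒ P ⊥ F | {A}.

Yes — P ⊥ F | {A}.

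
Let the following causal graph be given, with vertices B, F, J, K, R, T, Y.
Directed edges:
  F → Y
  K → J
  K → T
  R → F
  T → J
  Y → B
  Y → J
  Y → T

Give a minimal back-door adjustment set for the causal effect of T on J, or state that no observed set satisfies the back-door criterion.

desc(T)\{T}={J}; candidates ⊆ {B,F,K,R,Y}.
size 0: {}; under {} T still reaches {B,F,J,K,R,Y} ∋ J.
size 1: {B}, {F}, {K} …(+2); under {B} T still reaches {F,J,K,R,Y} ∋ J.
{K,Y}: T⊥J given {K,Y} in G with T→· removed — back-door holds.

T→J: minimal back-door set {K, Y}.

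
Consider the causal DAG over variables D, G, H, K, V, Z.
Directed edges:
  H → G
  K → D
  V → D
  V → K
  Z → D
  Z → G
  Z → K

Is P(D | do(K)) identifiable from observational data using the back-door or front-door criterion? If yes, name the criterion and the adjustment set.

P(D|do(K)): backdoor, adjust for {V, Z}.

desc(K)\{K}={D}; candidates ⊆ {G,H,V,Z}.
size 0: {}; under {} K still reaches {D,G,V,Z} ∋ D.
size 1: {G}, {H}, {V} …(+1); under {G} K still reaches {D,H,V,Z} ∋ D.
{V,Z}: K⊥D given {V,Z} in G with K→· removed — back-door holds.
P(D|do(K)) = Σ_{V,Z} P(D|K,V,Z)·P(V,Z).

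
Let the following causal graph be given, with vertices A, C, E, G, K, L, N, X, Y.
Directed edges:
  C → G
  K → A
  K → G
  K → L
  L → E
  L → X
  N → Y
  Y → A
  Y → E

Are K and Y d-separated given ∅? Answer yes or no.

Bayes-Ball from K | ∅ reaches {A,E,G,L,X}.
Y ∉ reach(K|∅) ⇒ K ⊥ Y | ∅.

Yes — K ⊥ Y | ∅.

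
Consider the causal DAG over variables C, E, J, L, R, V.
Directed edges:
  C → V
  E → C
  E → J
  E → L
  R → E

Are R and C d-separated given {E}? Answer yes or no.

Yes — R ⊥ C | {E}.

Bayes-Ball from R | {E} reaches ∅.
C ∉ reach(R|{E}) ⇒ R ⊥ C | {E}.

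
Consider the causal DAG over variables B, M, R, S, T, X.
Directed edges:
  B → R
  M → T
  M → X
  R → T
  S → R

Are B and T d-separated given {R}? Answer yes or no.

Bayes-Ball from B | {R} reaches {S}.
T ∉ reach(B|{R}) ⇒ B ⊥ T | {R}.

Yes — B ⊥ T | {R}.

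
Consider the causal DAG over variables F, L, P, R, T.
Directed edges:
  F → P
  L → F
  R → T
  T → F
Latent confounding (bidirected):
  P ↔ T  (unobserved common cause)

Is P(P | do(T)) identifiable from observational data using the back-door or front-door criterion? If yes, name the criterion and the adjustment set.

desc(T)\{T}={F,P}; candidates ⊆ {L,R}.
T↔P: latent back-door arc(s) into T.
size 0: {}; under {} T still reaches {P,R} ∋ P.
size 1: {L}, {R}; under {L} T still reaches {P,R} ∋ P.
size 2: {L,R}; under {L,R} T still reaches {P} ∋ P.
T↔P cannot be blocked by any observed set — no back-door set.
{F}: (i) intercepts every directed T→P path; (ii) no back-door T→{F}; (iii) {T} blocks every back-door {F}→P. Front-door holds.
P(P|do(T)) = Σ_{F} P(F|T) Σ_{T'} P(P|F,T')P(T').

P(P|do(T)): frontdoor, adjust for {F}.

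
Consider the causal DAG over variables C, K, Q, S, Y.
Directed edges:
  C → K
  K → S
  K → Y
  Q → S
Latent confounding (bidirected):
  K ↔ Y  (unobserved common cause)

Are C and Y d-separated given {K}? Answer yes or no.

Bayes-Ball from C | {K} reaches {Y}.
Y ∈ reach(C|{K}) ⇒ C ⊥̸ Y | {K}.

No — C and Y are d-connected given {K}.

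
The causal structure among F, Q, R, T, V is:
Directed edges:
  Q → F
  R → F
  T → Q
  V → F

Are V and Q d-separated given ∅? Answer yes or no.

Bayes-Ball from V | ∅ reaches {F}.
Q ∉ reach(V|∅) ⇒ V ⊥ Q | ∅.

Yes — V ⊥ Q | ∅.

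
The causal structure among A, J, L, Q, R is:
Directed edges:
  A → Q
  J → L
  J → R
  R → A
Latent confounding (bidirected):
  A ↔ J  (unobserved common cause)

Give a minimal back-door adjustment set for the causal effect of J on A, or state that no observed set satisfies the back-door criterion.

J→A: no observed back-door set.

desc(J)\{J}={A,L,Q,R}; candidates ⊆ {—}.
J↔A: latent back-door arc(s) into J.
size 0: {}; under {} J still reaches {A,Q} ∋ A.
J↔A cannot be blocked by any observed set — no back-door set.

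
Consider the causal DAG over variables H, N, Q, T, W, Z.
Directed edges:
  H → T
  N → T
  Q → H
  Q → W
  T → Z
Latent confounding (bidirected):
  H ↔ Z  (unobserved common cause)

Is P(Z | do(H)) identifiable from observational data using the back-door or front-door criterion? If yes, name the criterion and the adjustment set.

desc(H)\{H}={T,Z}; candidates ⊆ {N,Q,W}.
H↔Z: latent back-door arc(s) into H.
size 0: {}; under {} H still reaches {Q,W,Z} ∋ Z.
size 1: {N}, {Q}, {W}; under {N} H still reaches {Q,W,Z} ∋ Z.
size 2: {N,Q}, {N,W}, {Q,W}; under {N,Q} H still reaches {Z} ∋ Z.
H↔Z cannot be blocked by any observed set — no back-door set.
{T}: (i) intercepts every directed H→Z path; (ii) no back-door H→{T}; (iii) {H} blocks every back-door {T}→Z. Front-door holds.
P(Z|do(H)) = Σ_{T} P(T|H) Σ_{H'} P(Z|T,H')P(H').

P(Z|do(H)): frontdoor, adjust for {T}.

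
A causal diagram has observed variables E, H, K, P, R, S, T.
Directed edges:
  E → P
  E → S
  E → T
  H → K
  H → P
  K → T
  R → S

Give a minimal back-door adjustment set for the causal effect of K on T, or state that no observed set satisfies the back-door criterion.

K→T: minimal back-door set ∅.

desc(K)\{K}={T}; candidates ⊆ {E,H,P,R,S}.
∅: K⊥T given ∅ in G with K→· removed — back-door holds.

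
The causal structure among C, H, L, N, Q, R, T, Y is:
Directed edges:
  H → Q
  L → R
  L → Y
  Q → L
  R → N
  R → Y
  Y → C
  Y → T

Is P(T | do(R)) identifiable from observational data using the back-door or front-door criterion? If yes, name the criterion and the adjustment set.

desc(R)\{R}={C,N,T,Y}; candidates ⊆ {H,L,Q}.
size 0: {}; under {} R still reaches {C,H,L,Q,T,Y} ∋ T.
{L}: R⊥T given {L} in G with R→· removed — back-door holds.
P(T|do(R)) = Σ_{L} P(T|R,L)·P(L).

P(T|do(R)): backdoor, adjust for {L}.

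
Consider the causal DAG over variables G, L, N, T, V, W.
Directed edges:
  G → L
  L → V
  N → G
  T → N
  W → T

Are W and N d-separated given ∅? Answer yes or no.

No — W and N are d-connected given ∅.

Bayes-Ball from W | ∅ reaches {G,L,N,T,V}.
N ∈ reach(W|∅) ⇒ W ⊥̸ N | ∅.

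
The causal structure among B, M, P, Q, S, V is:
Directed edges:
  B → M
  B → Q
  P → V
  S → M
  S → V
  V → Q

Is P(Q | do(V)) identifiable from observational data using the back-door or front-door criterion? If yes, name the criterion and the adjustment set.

desc(V)\{V}={Q}; candidates ⊆ {B,M,P,S}.
∅: V⊥Q given ∅ in G with V→· removed — back-door holds.
P(Q|do(V)) = P(Q|V) — no adjustment needed.

P(Q|do(V)): backdoor, adjust for ∅.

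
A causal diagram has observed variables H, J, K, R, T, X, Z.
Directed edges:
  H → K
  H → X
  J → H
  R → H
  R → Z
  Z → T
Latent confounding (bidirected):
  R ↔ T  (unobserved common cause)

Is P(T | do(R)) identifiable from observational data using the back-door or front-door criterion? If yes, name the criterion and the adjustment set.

desc(R)\{R}={H,K,T,X,Z}; candidates ⊆ {J}.
R↔T: latent back-door arc(s) into R.
size 0: {}; under {} R still reaches {T} ∋ T.
size 1: {J}; under {J} R still reaches {T} ∋ T.
R↔T cannot be blocked by any observed set — no back-door set.
{Z}: (i) intercepts every directed R→T path; (ii) no back-door R→{Z}; (iii) {R} blocks every back-door {Z}→T. Front-door holds.
P(T|do(R)) = Σ_{Z} P(Z|R) Σ_{R'} P(T|Z,R')P(R').

P(T|do(R)): frontdoor, adjust for {Z}.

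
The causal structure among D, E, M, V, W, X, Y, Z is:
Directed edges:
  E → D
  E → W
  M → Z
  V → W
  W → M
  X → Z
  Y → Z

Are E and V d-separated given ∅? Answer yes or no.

Yes — E ⊥ V | ∅.

Bayes-Ball from E | ∅ reaches {D,M,W,Z}.
V ∉ reach(E|∅) ⇒ E ⊥ V | ∅.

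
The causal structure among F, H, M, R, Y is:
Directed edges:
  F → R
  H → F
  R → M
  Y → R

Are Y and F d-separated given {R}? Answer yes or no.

Bayes-Ball from Y | {R} reaches {F,H}.
F ∈ reach(Y|{R}) ⇒ Y ⊥̸ F | {R}.

No — Y and F are d-connected given {R}.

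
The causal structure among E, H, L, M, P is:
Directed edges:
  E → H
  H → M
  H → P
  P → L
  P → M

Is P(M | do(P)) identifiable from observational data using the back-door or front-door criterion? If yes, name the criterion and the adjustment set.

P(M|do(P)): backdoor, adjust for {H}.

desc(P)\{P}={L,M}; candidates ⊆ {E,H}.
size 0: {}; under {} P still reaches {E,H,M} ∋ M.
{H}: P⊥M given {H} in G with P→· removed — back-door holds.
P(M|do(P)) = Σ_{H} P(M|P,H)·P(H).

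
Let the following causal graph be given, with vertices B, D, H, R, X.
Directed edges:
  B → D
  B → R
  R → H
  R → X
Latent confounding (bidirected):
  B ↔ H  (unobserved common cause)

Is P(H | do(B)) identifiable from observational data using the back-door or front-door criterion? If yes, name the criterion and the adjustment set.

P(H|do(B)): frontdoor, adjust for {R}.

desc(B)\{B}={D,H,R,X}; candidates ⊆ {—}.
B↔H: latent back-door arc(s) into B.
size 0: {}; under {} B still reaches {H} ∋ H.
B↔H cannot be blocked by any observed set — no back-door set.
{R}: (i) intercepts every directed B→H path; (ii) no back-door B→{R}; (iii) {B} blocks every back-door {R}→H. Front-door holds.
P(H|do(B)) = Σ_{R} P(R|B) Σ_{B'} P(H|R,B')P(B').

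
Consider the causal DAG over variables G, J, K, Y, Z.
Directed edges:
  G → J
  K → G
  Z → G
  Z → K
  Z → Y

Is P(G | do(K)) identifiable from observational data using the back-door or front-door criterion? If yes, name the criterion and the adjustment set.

P(G|do(K)): backdoor, adjust for {Z}.

desc(K)\{K}={G,J}; candidates ⊆ {Y,Z}.
size 0: {}; under {} K still reaches {G,J,Y,Z} ∋ G.
{Z}: K⊥G given {Z} in G with K→· removed — back-door holds.
P(G|do(K)) = Σ_{Z} P(G|K,Z)·P(Z).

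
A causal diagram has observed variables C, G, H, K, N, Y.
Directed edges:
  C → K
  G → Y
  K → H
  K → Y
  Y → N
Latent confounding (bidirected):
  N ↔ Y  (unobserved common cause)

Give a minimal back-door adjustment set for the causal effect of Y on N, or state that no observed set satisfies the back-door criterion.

desc(Y)\{Y}={N}; candidates ⊆ {C,G,H,K}.
Y↔N: latent back-door arc(s) into Y.
size 0: {}; under {} Y still reaches {C,G,H,K,N} ∋ N.
size 1: {C}, {G}, {H} …(+1); under {C} Y still reaches {G,H,K,N} ∋ N.
size 2: {C,G}, {C,H}, {C,K} …(+3); under {C,G} Y still reaches {H,K,N} ∋ N.
Y↔N cannot be blocked by any observed set — no back-door set.

Y→N: no observed back-door set.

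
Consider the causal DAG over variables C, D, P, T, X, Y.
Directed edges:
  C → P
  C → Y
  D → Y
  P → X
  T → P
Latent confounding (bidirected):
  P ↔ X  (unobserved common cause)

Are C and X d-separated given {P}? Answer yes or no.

No — C and X are d-connected given {P}.

Bayes-Ball from C | {P} reaches {T,X,Y}.
X ∈ reach(C|{P}) ⇒ C ⊥̸ X | {P}.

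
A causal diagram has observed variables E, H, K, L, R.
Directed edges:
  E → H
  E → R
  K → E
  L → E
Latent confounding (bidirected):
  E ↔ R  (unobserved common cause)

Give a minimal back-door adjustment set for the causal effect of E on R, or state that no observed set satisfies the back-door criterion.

E→R: no observed back-door set.

desc(E)\{E}={H,R}; candidates ⊆ {K,L}.
E↔R: latent back-door arc(s) into E.
size 0: {}; under {} E still reaches {K,L,R} ∋ R.
size 1: {K}, {L}; under {K} E still reaches {L,R} ∋ R.
size 2: {K,L}; under {K,L} E still reaches {R} ∋ R.
E↔R cannot be blocked by any observed set — no back-door set.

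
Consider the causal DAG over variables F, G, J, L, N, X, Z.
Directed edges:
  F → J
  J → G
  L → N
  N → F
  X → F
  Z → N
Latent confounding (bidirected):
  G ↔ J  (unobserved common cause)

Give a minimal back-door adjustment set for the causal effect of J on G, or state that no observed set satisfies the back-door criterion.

desc(J)\{J}={G}; candidates ⊆ {F,L,N,X,Z}.
J↔G: latent back-door arc(s) into J.
size 0: {}; under {} J still reaches {F,G,L,N,X,Z} ∋ G.
size 1: {F}, {L}, {N} …(+2); under {F} J still reaches {G} ∋ G.
size 2: {F,L}, {F,N}, {F,X} …(+7); under {F,L} J still reaches {G} ∋ G.
J↔G cannot be blocked by any observed set — no back-door set.

J→G: no observed back-door set.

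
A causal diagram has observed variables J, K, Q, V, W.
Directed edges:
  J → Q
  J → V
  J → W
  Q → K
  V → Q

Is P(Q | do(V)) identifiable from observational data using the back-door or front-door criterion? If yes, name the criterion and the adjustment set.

P(Q|do(V)): backdoor, adjust for {J}.

desc(V)\{V}={K,Q}; candidates ⊆ {J,W}.
size 0: {}; under {} V still reaches {J,K,Q,W} ∋ Q.
{J}: V⊥Q given {J} in G with V→· removed — back-door holds.
P(Q|do(V)) = Σ_{J} P(Q|V,J)·P(J).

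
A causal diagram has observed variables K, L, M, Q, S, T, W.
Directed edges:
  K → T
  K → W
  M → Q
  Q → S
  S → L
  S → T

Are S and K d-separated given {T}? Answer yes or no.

No — S and K are d-connected given {T}.

Bayes-Ball from S | {T} reaches {K,L,M,Q,W}.
K ∈ reach(S|{T}) ⇒ S ⊥̸ K | {T}.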